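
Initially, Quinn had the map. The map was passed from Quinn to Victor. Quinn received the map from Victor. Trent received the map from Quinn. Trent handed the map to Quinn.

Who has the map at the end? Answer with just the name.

Answer: Quinn

Derivation:
Tracking the map through each event:
Start: Quinn has the map.
After event 1: Victor has the map.
After event 2: Quinn has the map.
After event 3: Trent has the map.
After event 4: Quinn has the map.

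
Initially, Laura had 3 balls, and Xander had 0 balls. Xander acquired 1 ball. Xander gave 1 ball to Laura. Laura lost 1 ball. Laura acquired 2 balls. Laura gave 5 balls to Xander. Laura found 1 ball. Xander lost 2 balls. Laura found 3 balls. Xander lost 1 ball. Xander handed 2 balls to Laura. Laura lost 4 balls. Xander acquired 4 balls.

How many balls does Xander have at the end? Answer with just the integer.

Answer: 4

Derivation:
Tracking counts step by step:
Start: Laura=3, Xander=0
Event 1 (Xander +1): Xander: 0 -> 1. State: Laura=3, Xander=1
Event 2 (Xander -> Laura, 1): Xander: 1 -> 0, Laura: 3 -> 4. State: Laura=4, Xander=0
Event 3 (Laura -1): Laura: 4 -> 3. State: Laura=3, Xander=0
Event 4 (Laura +2): Laura: 3 -> 5. State: Laura=5, Xander=0
Event 5 (Laura -> Xander, 5): Laura: 5 -> 0, Xander: 0 -> 5. State: Laura=0, Xander=5
Event 6 (Laura +1): Laura: 0 -> 1. State: Laura=1, Xander=5
Event 7 (Xander -2): Xander: 5 -> 3. State: Laura=1, Xander=3
Event 8 (Laura +3): Laura: 1 -> 4. State: Laura=4, Xander=3
Event 9 (Xander -1): Xander: 3 -> 2. State: Laura=4, Xander=2
Event 10 (Xander -> Laura, 2): Xander: 2 -> 0, Laura: 4 -> 6. State: Laura=6, Xander=0
Event 11 (Laura -4): Laura: 6 -> 2. State: Laura=2, Xander=0
Event 12 (Xander +4): Xander: 0 -> 4. State: Laura=2, Xander=4

Xander's final count: 4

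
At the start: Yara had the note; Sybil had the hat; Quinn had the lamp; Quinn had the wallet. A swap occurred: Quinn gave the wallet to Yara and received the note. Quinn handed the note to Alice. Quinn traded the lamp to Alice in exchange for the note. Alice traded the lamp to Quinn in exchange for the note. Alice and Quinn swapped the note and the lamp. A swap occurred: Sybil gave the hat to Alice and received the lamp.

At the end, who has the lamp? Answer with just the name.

Answer: Sybil

Derivation:
Tracking all object holders:
Start: note:Yara, hat:Sybil, lamp:Quinn, wallet:Quinn
Event 1 (swap wallet<->note: now wallet:Yara, note:Quinn). State: note:Quinn, hat:Sybil, lamp:Quinn, wallet:Yara
Event 2 (give note: Quinn -> Alice). State: note:Alice, hat:Sybil, lamp:Quinn, wallet:Yara
Event 3 (swap lamp<->note: now lamp:Alice, note:Quinn). State: note:Quinn, hat:Sybil, lamp:Alice, wallet:Yara
Event 4 (swap lamp<->note: now lamp:Quinn, note:Alice). State: note:Alice, hat:Sybil, lamp:Quinn, wallet:Yara
Event 5 (swap note<->lamp: now note:Quinn, lamp:Alice). State: note:Quinn, hat:Sybil, lamp:Alice, wallet:Yara
Event 6 (swap hat<->lamp: now hat:Alice, lamp:Sybil). State: note:Quinn, hat:Alice, lamp:Sybil, wallet:Yara

Final state: note:Quinn, hat:Alice, lamp:Sybil, wallet:Yara
The lamp is held by Sybil.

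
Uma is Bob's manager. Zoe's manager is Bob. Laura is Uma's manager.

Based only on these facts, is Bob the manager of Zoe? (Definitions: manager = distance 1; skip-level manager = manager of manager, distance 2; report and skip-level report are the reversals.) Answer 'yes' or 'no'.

Answer: yes

Derivation:
Reconstructing the manager chain from the given facts:
  Laura -> Uma -> Bob -> Zoe
(each arrow means 'manager of the next')
Positions in the chain (0 = top):
  position of Laura: 0
  position of Uma: 1
  position of Bob: 2
  position of Zoe: 3

Bob is at position 2, Zoe is at position 3; signed distance (j - i) = 1.
'manager' requires j - i = 1. Actual distance is 1, so the relation HOLDS.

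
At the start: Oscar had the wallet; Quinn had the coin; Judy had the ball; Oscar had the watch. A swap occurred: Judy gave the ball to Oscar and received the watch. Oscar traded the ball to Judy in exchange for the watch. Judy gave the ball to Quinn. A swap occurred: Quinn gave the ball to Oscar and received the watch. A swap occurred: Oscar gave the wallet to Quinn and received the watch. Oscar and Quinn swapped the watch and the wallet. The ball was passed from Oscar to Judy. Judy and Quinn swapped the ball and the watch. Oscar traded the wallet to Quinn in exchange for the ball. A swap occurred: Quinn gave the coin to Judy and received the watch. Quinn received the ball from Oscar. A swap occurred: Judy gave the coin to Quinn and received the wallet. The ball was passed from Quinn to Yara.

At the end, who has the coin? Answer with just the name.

Answer: Quinn

Derivation:
Tracking all object holders:
Start: wallet:Oscar, coin:Quinn, ball:Judy, watch:Oscar
Event 1 (swap ball<->watch: now ball:Oscar, watch:Judy). State: wallet:Oscar, coin:Quinn, ball:Oscar, watch:Judy
Event 2 (swap ball<->watch: now ball:Judy, watch:Oscar). State: wallet:Oscar, coin:Quinn, ball:Judy, watch:Oscar
Event 3 (give ball: Judy -> Quinn). State: wallet:Oscar, coin:Quinn, ball:Quinn, watch:Oscar
Event 4 (swap ball<->watch: now ball:Oscar, watch:Quinn). State: wallet:Oscar, coin:Quinn, ball:Oscar, watch:Quinn
Event 5 (swap wallet<->watch: now wallet:Quinn, watch:Oscar). State: wallet:Quinn, coin:Quinn, ball:Oscar, watch:Oscar
Event 6 (swap watch<->wallet: now watch:Quinn, wallet:Oscar). State: wallet:Oscar, coin:Quinn, ball:Oscar, watch:Quinn
Event 7 (give ball: Oscar -> Judy). State: wallet:Oscar, coin:Quinn, ball:Judy, watch:Quinn
Event 8 (swap ball<->watch: now ball:Quinn, watch:Judy). State: wallet:Oscar, coin:Quinn, ball:Quinn, watch:Judy
Event 9 (swap wallet<->ball: now wallet:Quinn, ball:Oscar). State: wallet:Quinn, coin:Quinn, ball:Oscar, watch:Judy
Event 10 (swap coin<->watch: now coin:Judy, watch:Quinn). State: wallet:Quinn, coin:Judy, ball:Oscar, watch:Quinn
Event 11 (give ball: Oscar -> Quinn). State: wallet:Quinn, coin:Judy, ball:Quinn, watch:Quinn
Event 12 (swap coin<->wallet: now coin:Quinn, wallet:Judy). State: wallet:Judy, coin:Quinn, ball:Quinn, watch:Quinn
Event 13 (give ball: Quinn -> Yara). State: wallet:Judy, coin:Quinn, ball:Yara, watch:Quinn

Final state: wallet:Judy, coin:Quinn, ball:Yara, watch:Quinn
The coin is held by Quinn.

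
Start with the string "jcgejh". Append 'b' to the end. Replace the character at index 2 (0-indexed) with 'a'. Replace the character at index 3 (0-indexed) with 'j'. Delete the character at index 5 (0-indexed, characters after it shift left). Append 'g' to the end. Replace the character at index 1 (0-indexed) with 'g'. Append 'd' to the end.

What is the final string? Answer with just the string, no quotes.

Answer: jgajjbgd

Derivation:
Applying each edit step by step:
Start: "jcgejh"
Op 1 (append 'b'): "jcgejh" -> "jcgejhb"
Op 2 (replace idx 2: 'g' -> 'a'): "jcgejhb" -> "jcaejhb"
Op 3 (replace idx 3: 'e' -> 'j'): "jcaejhb" -> "jcajjhb"
Op 4 (delete idx 5 = 'h'): "jcajjhb" -> "jcajjb"
Op 5 (append 'g'): "jcajjb" -> "jcajjbg"
Op 6 (replace idx 1: 'c' -> 'g'): "jcajjbg" -> "jgajjbg"
Op 7 (append 'd'): "jgajjbg" -> "jgajjbgd"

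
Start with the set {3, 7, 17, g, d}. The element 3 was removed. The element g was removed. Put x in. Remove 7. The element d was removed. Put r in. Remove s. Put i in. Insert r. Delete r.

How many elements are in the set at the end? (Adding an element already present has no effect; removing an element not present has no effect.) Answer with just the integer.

Tracking the set through each operation:
Start: {17, 3, 7, d, g}
Event 1 (remove 3): removed. Set: {17, 7, d, g}
Event 2 (remove g): removed. Set: {17, 7, d}
Event 3 (add x): added. Set: {17, 7, d, x}
Event 4 (remove 7): removed. Set: {17, d, x}
Event 5 (remove d): removed. Set: {17, x}
Event 6 (add r): added. Set: {17, r, x}
Event 7 (remove s): not present, no change. Set: {17, r, x}
Event 8 (add i): added. Set: {17, i, r, x}
Event 9 (add r): already present, no change. Set: {17, i, r, x}
Event 10 (remove r): removed. Set: {17, i, x}

Final set: {17, i, x} (size 3)

Answer: 3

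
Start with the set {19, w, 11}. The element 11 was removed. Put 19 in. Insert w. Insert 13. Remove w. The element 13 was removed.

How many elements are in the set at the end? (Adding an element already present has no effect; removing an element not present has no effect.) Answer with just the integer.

Answer: 1

Derivation:
Tracking the set through each operation:
Start: {11, 19, w}
Event 1 (remove 11): removed. Set: {19, w}
Event 2 (add 19): already present, no change. Set: {19, w}
Event 3 (add w): already present, no change. Set: {19, w}
Event 4 (add 13): added. Set: {13, 19, w}
Event 5 (remove w): removed. Set: {13, 19}
Event 6 (remove 13): removed. Set: {19}

Final set: {19} (size 1)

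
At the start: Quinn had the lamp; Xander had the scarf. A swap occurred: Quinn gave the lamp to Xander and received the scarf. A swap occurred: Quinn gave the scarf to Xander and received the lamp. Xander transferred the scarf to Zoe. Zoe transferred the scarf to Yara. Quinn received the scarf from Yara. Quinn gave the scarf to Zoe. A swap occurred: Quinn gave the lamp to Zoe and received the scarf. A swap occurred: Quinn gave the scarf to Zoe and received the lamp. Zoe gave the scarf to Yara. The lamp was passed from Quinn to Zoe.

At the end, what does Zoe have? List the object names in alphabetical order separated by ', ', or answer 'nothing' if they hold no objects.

Tracking all object holders:
Start: lamp:Quinn, scarf:Xander
Event 1 (swap lamp<->scarf: now lamp:Xander, scarf:Quinn). State: lamp:Xander, scarf:Quinn
Event 2 (swap scarf<->lamp: now scarf:Xander, lamp:Quinn). State: lamp:Quinn, scarf:Xander
Event 3 (give scarf: Xander -> Zoe). State: lamp:Quinn, scarf:Zoe
Event 4 (give scarf: Zoe -> Yara). State: lamp:Quinn, scarf:Yara
Event 5 (give scarf: Yara -> Quinn). State: lamp:Quinn, scarf:Quinn
Event 6 (give scarf: Quinn -> Zoe). State: lamp:Quinn, scarf:Zoe
Event 7 (swap lamp<->scarf: now lamp:Zoe, scarf:Quinn). State: lamp:Zoe, scarf:Quinn
Event 8 (swap scarf<->lamp: now scarf:Zoe, lamp:Quinn). State: lamp:Quinn, scarf:Zoe
Event 9 (give scarf: Zoe -> Yara). State: lamp:Quinn, scarf:Yara
Event 10 (give lamp: Quinn -> Zoe). State: lamp:Zoe, scarf:Yara

Final state: lamp:Zoe, scarf:Yara
Zoe holds: lamp.

Answer: lamp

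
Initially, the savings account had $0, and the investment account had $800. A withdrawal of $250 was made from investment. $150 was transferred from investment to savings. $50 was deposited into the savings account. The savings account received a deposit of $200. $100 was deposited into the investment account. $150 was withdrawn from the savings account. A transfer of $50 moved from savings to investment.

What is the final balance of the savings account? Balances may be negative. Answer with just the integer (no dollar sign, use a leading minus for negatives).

Tracking account balances step by step:
Start: savings=0, investment=800
Event 1 (withdraw 250 from investment): investment: 800 - 250 = 550. Balances: savings=0, investment=550
Event 2 (transfer 150 investment -> savings): investment: 550 - 150 = 400, savings: 0 + 150 = 150. Balances: savings=150, investment=400
Event 3 (deposit 50 to savings): savings: 150 + 50 = 200. Balances: savings=200, investment=400
Event 4 (deposit 200 to savings): savings: 200 + 200 = 400. Balances: savings=400, investment=400
Event 5 (deposit 100 to investment): investment: 400 + 100 = 500. Balances: savings=400, investment=500
Event 6 (withdraw 150 from savings): savings: 400 - 150 = 250. Balances: savings=250, investment=500
Event 7 (transfer 50 savings -> investment): savings: 250 - 50 = 200, investment: 500 + 50 = 550. Balances: savings=200, investment=550

Final balance of savings: 200

Answer: 200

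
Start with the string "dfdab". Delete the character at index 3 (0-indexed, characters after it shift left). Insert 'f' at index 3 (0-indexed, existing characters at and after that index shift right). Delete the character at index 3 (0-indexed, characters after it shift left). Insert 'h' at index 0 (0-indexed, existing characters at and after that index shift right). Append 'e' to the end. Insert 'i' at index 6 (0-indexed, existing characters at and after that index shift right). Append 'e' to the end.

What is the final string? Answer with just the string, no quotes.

Applying each edit step by step:
Start: "dfdab"
Op 1 (delete idx 3 = 'a'): "dfdab" -> "dfdb"
Op 2 (insert 'f' at idx 3): "dfdb" -> "dfdfb"
Op 3 (delete idx 3 = 'f'): "dfdfb" -> "dfdb"
Op 4 (insert 'h' at idx 0): "dfdb" -> "hdfdb"
Op 5 (append 'e'): "hdfdb" -> "hdfdbe"
Op 6 (insert 'i' at idx 6): "hdfdbe" -> "hdfdbei"
Op 7 (append 'e'): "hdfdbei" -> "hdfdbeie"

Answer: hdfdbeie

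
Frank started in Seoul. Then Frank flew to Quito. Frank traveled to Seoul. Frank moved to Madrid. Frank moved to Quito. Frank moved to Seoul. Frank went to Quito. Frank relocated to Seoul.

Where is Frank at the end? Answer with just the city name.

Tracking Frank's location:
Start: Frank is in Seoul.
After move 1: Seoul -> Quito. Frank is in Quito.
After move 2: Quito -> Seoul. Frank is in Seoul.
After move 3: Seoul -> Madrid. Frank is in Madrid.
After move 4: Madrid -> Quito. Frank is in Quito.
After move 5: Quito -> Seoul. Frank is in Seoul.
After move 6: Seoul -> Quito. Frank is in Quito.
After move 7: Quito -> Seoul. Frank is in Seoul.

Answer: Seoul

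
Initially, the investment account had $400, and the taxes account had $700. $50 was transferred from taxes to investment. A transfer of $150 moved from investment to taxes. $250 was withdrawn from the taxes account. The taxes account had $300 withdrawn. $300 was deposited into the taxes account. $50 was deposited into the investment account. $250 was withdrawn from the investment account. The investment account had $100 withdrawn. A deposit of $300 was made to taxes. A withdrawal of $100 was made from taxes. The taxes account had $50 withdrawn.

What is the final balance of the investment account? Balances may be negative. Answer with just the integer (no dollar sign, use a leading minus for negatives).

Tracking account balances step by step:
Start: investment=400, taxes=700
Event 1 (transfer 50 taxes -> investment): taxes: 700 - 50 = 650, investment: 400 + 50 = 450. Balances: investment=450, taxes=650
Event 2 (transfer 150 investment -> taxes): investment: 450 - 150 = 300, taxes: 650 + 150 = 800. Balances: investment=300, taxes=800
Event 3 (withdraw 250 from taxes): taxes: 800 - 250 = 550. Balances: investment=300, taxes=550
Event 4 (withdraw 300 from taxes): taxes: 550 - 300 = 250. Balances: investment=300, taxes=250
Event 5 (deposit 300 to taxes): taxes: 250 + 300 = 550. Balances: investment=300, taxes=550
Event 6 (deposit 50 to investment): investment: 300 + 50 = 350. Balances: investment=350, taxes=550
Event 7 (withdraw 250 from investment): investment: 350 - 250 = 100. Balances: investment=100, taxes=550
Event 8 (withdraw 100 from investment): investment: 100 - 100 = 0. Balances: investment=0, taxes=550
Event 9 (deposit 300 to taxes): taxes: 550 + 300 = 850. Balances: investment=0, taxes=850
Event 10 (withdraw 100 from taxes): taxes: 850 - 100 = 750. Balances: investment=0, taxes=750
Event 11 (withdraw 50 from taxes): taxes: 750 - 50 = 700. Balances: investment=0, taxes=700

Final balance of investment: 0

Answer: 0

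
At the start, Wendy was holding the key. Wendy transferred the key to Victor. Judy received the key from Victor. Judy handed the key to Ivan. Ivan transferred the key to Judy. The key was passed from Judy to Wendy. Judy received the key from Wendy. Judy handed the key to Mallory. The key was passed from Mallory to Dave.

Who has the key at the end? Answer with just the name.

Tracking the key through each event:
Start: Wendy has the key.
After event 1: Victor has the key.
After event 2: Judy has the key.
After event 3: Ivan has the key.
After event 4: Judy has the key.
After event 5: Wendy has the key.
After event 6: Judy has the key.
After event 7: Mallory has the key.
After event 8: Dave has the key.

Answer: Dave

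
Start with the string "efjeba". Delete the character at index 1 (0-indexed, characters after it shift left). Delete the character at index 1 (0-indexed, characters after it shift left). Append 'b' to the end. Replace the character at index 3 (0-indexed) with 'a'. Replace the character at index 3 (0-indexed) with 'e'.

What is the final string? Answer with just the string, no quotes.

Applying each edit step by step:
Start: "efjeba"
Op 1 (delete idx 1 = 'f'): "efjeba" -> "ejeba"
Op 2 (delete idx 1 = 'j'): "ejeba" -> "eeba"
Op 3 (append 'b'): "eeba" -> "eebab"
Op 4 (replace idx 3: 'a' -> 'a'): "eebab" -> "eebab"
Op 5 (replace idx 3: 'a' -> 'e'): "eebab" -> "eebeb"

Answer: eebeb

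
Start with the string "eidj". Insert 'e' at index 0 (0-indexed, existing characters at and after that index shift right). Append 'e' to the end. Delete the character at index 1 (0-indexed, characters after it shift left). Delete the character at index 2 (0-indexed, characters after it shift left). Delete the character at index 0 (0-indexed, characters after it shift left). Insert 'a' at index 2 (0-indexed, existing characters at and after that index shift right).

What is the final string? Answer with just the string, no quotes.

Applying each edit step by step:
Start: "eidj"
Op 1 (insert 'e' at idx 0): "eidj" -> "eeidj"
Op 2 (append 'e'): "eeidj" -> "eeidje"
Op 3 (delete idx 1 = 'e'): "eeidje" -> "eidje"
Op 4 (delete idx 2 = 'd'): "eidje" -> "eije"
Op 5 (delete idx 0 = 'e'): "eije" -> "ije"
Op 6 (insert 'a' at idx 2): "ije" -> "ijae"

Answer: ijae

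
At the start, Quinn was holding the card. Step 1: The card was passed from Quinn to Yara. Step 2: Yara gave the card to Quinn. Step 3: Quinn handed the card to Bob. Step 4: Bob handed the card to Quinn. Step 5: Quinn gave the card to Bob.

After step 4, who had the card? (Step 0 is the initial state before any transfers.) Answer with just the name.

Answer: Quinn

Derivation:
Tracking the card holder through step 4:
After step 0 (start): Quinn
After step 1: Yara
After step 2: Quinn
After step 3: Bob
After step 4: Quinn

At step 4, the holder is Quinn.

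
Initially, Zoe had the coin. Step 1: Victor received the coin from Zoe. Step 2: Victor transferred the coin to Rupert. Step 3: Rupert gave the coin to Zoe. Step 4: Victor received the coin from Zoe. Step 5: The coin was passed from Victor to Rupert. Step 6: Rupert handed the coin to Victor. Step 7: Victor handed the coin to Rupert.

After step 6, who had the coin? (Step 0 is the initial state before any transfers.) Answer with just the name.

Answer: Victor

Derivation:
Tracking the coin holder through step 6:
After step 0 (start): Zoe
After step 1: Victor
After step 2: Rupert
After step 3: Zoe
After step 4: Victor
After step 5: Rupert
After step 6: Victor

At step 6, the holder is Victor.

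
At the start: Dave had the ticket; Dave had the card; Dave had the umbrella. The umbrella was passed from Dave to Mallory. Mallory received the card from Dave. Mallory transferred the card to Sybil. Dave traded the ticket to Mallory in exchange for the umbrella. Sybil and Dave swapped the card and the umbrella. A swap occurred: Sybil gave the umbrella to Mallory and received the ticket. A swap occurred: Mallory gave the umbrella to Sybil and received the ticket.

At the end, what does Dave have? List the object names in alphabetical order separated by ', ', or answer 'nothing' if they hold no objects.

Answer: card

Derivation:
Tracking all object holders:
Start: ticket:Dave, card:Dave, umbrella:Dave
Event 1 (give umbrella: Dave -> Mallory). State: ticket:Dave, card:Dave, umbrella:Mallory
Event 2 (give card: Dave -> Mallory). State: ticket:Dave, card:Mallory, umbrella:Mallory
Event 3 (give card: Mallory -> Sybil). State: ticket:Dave, card:Sybil, umbrella:Mallory
Event 4 (swap ticket<->umbrella: now ticket:Mallory, umbrella:Dave). State: ticket:Mallory, card:Sybil, umbrella:Dave
Event 5 (swap card<->umbrella: now card:Dave, umbrella:Sybil). State: ticket:Mallory, card:Dave, umbrella:Sybil
Event 6 (swap umbrella<->ticket: now umbrella:Mallory, ticket:Sybil). State: ticket:Sybil, card:Dave, umbrella:Mallory
Event 7 (swap umbrella<->ticket: now umbrella:Sybil, ticket:Mallory). State: ticket:Mallory, card:Dave, umbrella:Sybil

Final state: ticket:Mallory, card:Dave, umbrella:Sybil
Dave holds: card.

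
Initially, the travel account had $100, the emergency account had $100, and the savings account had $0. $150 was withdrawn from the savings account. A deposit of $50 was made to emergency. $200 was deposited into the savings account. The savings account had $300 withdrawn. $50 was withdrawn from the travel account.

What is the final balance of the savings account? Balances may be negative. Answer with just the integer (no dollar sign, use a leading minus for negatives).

Answer: -250

Derivation:
Tracking account balances step by step:
Start: travel=100, emergency=100, savings=0
Event 1 (withdraw 150 from savings): savings: 0 - 150 = -150. Balances: travel=100, emergency=100, savings=-150
Event 2 (deposit 50 to emergency): emergency: 100 + 50 = 150. Balances: travel=100, emergency=150, savings=-150
Event 3 (deposit 200 to savings): savings: -150 + 200 = 50. Balances: travel=100, emergency=150, savings=50
Event 4 (withdraw 300 from savings): savings: 50 - 300 = -250. Balances: travel=100, emergency=150, savings=-250
Event 5 (withdraw 50 from travel): travel: 100 - 50 = 50. Balances: travel=50, emergency=150, savings=-250

Final balance of savings: -250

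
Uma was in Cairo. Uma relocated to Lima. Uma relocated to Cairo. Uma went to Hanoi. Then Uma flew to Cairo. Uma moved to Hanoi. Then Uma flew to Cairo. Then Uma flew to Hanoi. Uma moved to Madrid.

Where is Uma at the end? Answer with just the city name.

Answer: Madrid

Derivation:
Tracking Uma's location:
Start: Uma is in Cairo.
After move 1: Cairo -> Lima. Uma is in Lima.
After move 2: Lima -> Cairo. Uma is in Cairo.
After move 3: Cairo -> Hanoi. Uma is in Hanoi.
After move 4: Hanoi -> Cairo. Uma is in Cairo.
After move 5: Cairo -> Hanoi. Uma is in Hanoi.
After move 6: Hanoi -> Cairo. Uma is in Cairo.
After move 7: Cairo -> Hanoi. Uma is in Hanoi.
After move 8: Hanoi -> Madrid. Uma is in Madrid.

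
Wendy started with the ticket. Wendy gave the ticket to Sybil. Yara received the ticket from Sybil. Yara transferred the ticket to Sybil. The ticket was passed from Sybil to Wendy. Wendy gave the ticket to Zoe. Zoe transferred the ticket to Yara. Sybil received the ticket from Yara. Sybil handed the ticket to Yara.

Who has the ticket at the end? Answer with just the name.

Answer: Yara

Derivation:
Tracking the ticket through each event:
Start: Wendy has the ticket.
After event 1: Sybil has the ticket.
After event 2: Yara has the ticket.
After event 3: Sybil has the ticket.
After event 4: Wendy has the ticket.
After event 5: Zoe has the ticket.
After event 6: Yara has the ticket.
After event 7: Sybil has the ticket.
After event 8: Yara has the ticket.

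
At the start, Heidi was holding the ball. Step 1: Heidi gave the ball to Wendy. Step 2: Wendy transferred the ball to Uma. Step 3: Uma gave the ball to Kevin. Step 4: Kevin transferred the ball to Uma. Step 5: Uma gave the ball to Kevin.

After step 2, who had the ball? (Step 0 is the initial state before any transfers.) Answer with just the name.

Tracking the ball holder through step 2:
After step 0 (start): Heidi
After step 1: Wendy
After step 2: Uma

At step 2, the holder is Uma.

Answer: Uma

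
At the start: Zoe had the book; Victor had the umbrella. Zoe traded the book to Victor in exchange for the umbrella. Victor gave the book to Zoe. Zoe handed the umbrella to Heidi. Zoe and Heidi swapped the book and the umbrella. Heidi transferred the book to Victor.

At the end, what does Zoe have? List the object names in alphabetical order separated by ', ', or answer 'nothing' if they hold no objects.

Answer: umbrella

Derivation:
Tracking all object holders:
Start: book:Zoe, umbrella:Victor
Event 1 (swap book<->umbrella: now book:Victor, umbrella:Zoe). State: book:Victor, umbrella:Zoe
Event 2 (give book: Victor -> Zoe). State: book:Zoe, umbrella:Zoe
Event 3 (give umbrella: Zoe -> Heidi). State: book:Zoe, umbrella:Heidi
Event 4 (swap book<->umbrella: now book:Heidi, umbrella:Zoe). State: book:Heidi, umbrella:Zoe
Event 5 (give book: Heidi -> Victor). State: book:Victor, umbrella:Zoe

Final state: book:Victor, umbrella:Zoe
Zoe holds: umbrella.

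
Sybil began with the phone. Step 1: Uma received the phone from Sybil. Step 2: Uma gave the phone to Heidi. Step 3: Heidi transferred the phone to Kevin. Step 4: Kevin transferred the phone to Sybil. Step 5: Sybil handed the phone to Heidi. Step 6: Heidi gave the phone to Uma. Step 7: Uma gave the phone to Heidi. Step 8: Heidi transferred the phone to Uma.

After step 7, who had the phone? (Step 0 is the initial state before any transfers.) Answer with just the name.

Answer: Heidi

Derivation:
Tracking the phone holder through step 7:
After step 0 (start): Sybil
After step 1: Uma
After step 2: Heidi
After step 3: Kevin
After step 4: Sybil
After step 5: Heidi
After step 6: Uma
After step 7: Heidi

At step 7, the holder is Heidi.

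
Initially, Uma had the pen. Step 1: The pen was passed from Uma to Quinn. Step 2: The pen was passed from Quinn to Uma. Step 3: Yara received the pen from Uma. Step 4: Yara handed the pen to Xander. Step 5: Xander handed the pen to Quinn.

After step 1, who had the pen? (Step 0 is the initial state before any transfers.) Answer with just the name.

Tracking the pen holder through step 1:
After step 0 (start): Uma
After step 1: Quinn

At step 1, the holder is Quinn.

Answer: Quinn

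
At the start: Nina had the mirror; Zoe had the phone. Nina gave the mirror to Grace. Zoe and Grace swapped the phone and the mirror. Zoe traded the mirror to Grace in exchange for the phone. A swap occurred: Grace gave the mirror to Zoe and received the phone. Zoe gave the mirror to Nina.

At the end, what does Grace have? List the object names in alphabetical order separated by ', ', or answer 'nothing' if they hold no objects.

Answer: phone

Derivation:
Tracking all object holders:
Start: mirror:Nina, phone:Zoe
Event 1 (give mirror: Nina -> Grace). State: mirror:Grace, phone:Zoe
Event 2 (swap phone<->mirror: now phone:Grace, mirror:Zoe). State: mirror:Zoe, phone:Grace
Event 3 (swap mirror<->phone: now mirror:Grace, phone:Zoe). State: mirror:Grace, phone:Zoe
Event 4 (swap mirror<->phone: now mirror:Zoe, phone:Grace). State: mirror:Zoe, phone:Grace
Event 5 (give mirror: Zoe -> Nina). State: mirror:Nina, phone:Grace

Final state: mirror:Nina, phone:Grace
Grace holds: phone.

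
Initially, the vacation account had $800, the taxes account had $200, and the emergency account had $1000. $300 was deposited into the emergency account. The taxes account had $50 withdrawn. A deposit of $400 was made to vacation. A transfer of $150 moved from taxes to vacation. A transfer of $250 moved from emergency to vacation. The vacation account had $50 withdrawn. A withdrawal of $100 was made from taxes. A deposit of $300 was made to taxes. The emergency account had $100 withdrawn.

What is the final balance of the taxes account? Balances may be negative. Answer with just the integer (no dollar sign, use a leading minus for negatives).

Tracking account balances step by step:
Start: vacation=800, taxes=200, emergency=1000
Event 1 (deposit 300 to emergency): emergency: 1000 + 300 = 1300. Balances: vacation=800, taxes=200, emergency=1300
Event 2 (withdraw 50 from taxes): taxes: 200 - 50 = 150. Balances: vacation=800, taxes=150, emergency=1300
Event 3 (deposit 400 to vacation): vacation: 800 + 400 = 1200. Balances: vacation=1200, taxes=150, emergency=1300
Event 4 (transfer 150 taxes -> vacation): taxes: 150 - 150 = 0, vacation: 1200 + 150 = 1350. Balances: vacation=1350, taxes=0, emergency=1300
Event 5 (transfer 250 emergency -> vacation): emergency: 1300 - 250 = 1050, vacation: 1350 + 250 = 1600. Balances: vacation=1600, taxes=0, emergency=1050
Event 6 (withdraw 50 from vacation): vacation: 1600 - 50 = 1550. Balances: vacation=1550, taxes=0, emergency=1050
Event 7 (withdraw 100 from taxes): taxes: 0 - 100 = -100. Balances: vacation=1550, taxes=-100, emergency=1050
Event 8 (deposit 300 to taxes): taxes: -100 + 300 = 200. Balances: vacation=1550, taxes=200, emergency=1050
Event 9 (withdraw 100 from emergency): emergency: 1050 - 100 = 950. Balances: vacation=1550, taxes=200, emergency=950

Final balance of taxes: 200

Answer: 200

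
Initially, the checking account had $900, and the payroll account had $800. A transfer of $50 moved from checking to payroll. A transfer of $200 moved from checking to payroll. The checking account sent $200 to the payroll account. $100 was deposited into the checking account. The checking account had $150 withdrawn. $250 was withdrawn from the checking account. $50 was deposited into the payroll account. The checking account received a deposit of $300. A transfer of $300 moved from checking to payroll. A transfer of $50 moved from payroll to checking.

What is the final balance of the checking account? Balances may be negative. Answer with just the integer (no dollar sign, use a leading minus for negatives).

Answer: 200

Derivation:
Tracking account balances step by step:
Start: checking=900, payroll=800
Event 1 (transfer 50 checking -> payroll): checking: 900 - 50 = 850, payroll: 800 + 50 = 850. Balances: checking=850, payroll=850
Event 2 (transfer 200 checking -> payroll): checking: 850 - 200 = 650, payroll: 850 + 200 = 1050. Balances: checking=650, payroll=1050
Event 3 (transfer 200 checking -> payroll): checking: 650 - 200 = 450, payroll: 1050 + 200 = 1250. Balances: checking=450, payroll=1250
Event 4 (deposit 100 to checking): checking: 450 + 100 = 550. Balances: checking=550, payroll=1250
Event 5 (withdraw 150 from checking): checking: 550 - 150 = 400. Balances: checking=400, payroll=1250
Event 6 (withdraw 250 from checking): checking: 400 - 250 = 150. Balances: checking=150, payroll=1250
Event 7 (deposit 50 to payroll): payroll: 1250 + 50 = 1300. Balances: checking=150, payroll=1300
Event 8 (deposit 300 to checking): checking: 150 + 300 = 450. Balances: checking=450, payroll=1300
Event 9 (transfer 300 checking -> payroll): checking: 450 - 300 = 150, payroll: 1300 + 300 = 1600. Balances: checking=150, payroll=1600
Event 10 (transfer 50 payroll -> checking): payroll: 1600 - 50 = 1550, checking: 150 + 50 = 200. Balances: checking=200, payroll=1550

Final balance of checking: 200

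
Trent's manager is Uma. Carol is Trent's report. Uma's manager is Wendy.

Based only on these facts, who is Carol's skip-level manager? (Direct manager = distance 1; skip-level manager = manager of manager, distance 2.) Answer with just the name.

Answer: Uma

Derivation:
Reconstructing the manager chain from the given facts:
  Wendy -> Uma -> Trent -> Carol
(each arrow means 'manager of the next')
Positions in the chain (0 = top):
  position of Wendy: 0
  position of Uma: 1
  position of Trent: 2
  position of Carol: 3

Carol is at position 3; the skip-level manager is 2 steps up the chain, i.e. position 1: Uma.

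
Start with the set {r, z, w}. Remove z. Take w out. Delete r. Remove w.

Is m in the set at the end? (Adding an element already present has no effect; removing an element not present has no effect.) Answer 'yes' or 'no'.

Answer: no

Derivation:
Tracking the set through each operation:
Start: {r, w, z}
Event 1 (remove z): removed. Set: {r, w}
Event 2 (remove w): removed. Set: {r}
Event 3 (remove r): removed. Set: {}
Event 4 (remove w): not present, no change. Set: {}

Final set: {} (size 0)
m is NOT in the final set.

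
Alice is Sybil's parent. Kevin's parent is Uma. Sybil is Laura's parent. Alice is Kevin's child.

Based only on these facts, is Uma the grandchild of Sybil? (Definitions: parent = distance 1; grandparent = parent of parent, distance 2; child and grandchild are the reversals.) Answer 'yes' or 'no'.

Reconstructing the parent chain from the given facts:
  Uma -> Kevin -> Alice -> Sybil -> Laura
(each arrow means 'parent of the next')
Positions in the chain (0 = top):
  position of Uma: 0
  position of Kevin: 1
  position of Alice: 2
  position of Sybil: 3
  position of Laura: 4

Uma is at position 0, Sybil is at position 3; signed distance (j - i) = 3.
'grandchild' requires j - i = -2. Actual distance is 3, so the relation does NOT hold.

Answer: no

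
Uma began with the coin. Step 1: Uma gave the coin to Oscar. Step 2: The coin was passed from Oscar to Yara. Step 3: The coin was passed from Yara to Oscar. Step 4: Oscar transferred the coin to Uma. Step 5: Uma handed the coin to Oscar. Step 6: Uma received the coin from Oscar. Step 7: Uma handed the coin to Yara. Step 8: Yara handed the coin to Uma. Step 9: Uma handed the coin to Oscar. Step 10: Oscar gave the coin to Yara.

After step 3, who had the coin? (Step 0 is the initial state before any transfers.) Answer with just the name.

Tracking the coin holder through step 3:
After step 0 (start): Uma
After step 1: Oscar
After step 2: Yara
After step 3: Oscar

At step 3, the holder is Oscar.

Answer: Oscar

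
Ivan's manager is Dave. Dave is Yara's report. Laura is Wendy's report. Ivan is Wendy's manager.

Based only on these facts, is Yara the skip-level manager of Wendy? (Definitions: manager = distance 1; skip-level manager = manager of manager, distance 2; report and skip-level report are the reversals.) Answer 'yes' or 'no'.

Reconstructing the manager chain from the given facts:
  Yara -> Dave -> Ivan -> Wendy -> Laura
(each arrow means 'manager of the next')
Positions in the chain (0 = top):
  position of Yara: 0
  position of Dave: 1
  position of Ivan: 2
  position of Wendy: 3
  position of Laura: 4

Yara is at position 0, Wendy is at position 3; signed distance (j - i) = 3.
'skip-level manager' requires j - i = 2. Actual distance is 3, so the relation does NOT hold.

Answer: no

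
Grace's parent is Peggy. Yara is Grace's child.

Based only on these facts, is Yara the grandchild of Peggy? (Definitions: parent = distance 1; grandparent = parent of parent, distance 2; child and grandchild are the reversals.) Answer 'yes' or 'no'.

Answer: yes

Derivation:
Reconstructing the parent chain from the given facts:
  Peggy -> Grace -> Yara
(each arrow means 'parent of the next')
Positions in the chain (0 = top):
  position of Peggy: 0
  position of Grace: 1
  position of Yara: 2

Yara is at position 2, Peggy is at position 0; signed distance (j - i) = -2.
'grandchild' requires j - i = -2. Actual distance is -2, so the relation HOLDS.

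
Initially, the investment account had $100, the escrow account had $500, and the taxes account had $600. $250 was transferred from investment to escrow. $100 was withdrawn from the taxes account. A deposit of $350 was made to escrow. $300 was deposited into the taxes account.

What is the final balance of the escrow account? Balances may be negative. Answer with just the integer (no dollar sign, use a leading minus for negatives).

Tracking account balances step by step:
Start: investment=100, escrow=500, taxes=600
Event 1 (transfer 250 investment -> escrow): investment: 100 - 250 = -150, escrow: 500 + 250 = 750. Balances: investment=-150, escrow=750, taxes=600
Event 2 (withdraw 100 from taxes): taxes: 600 - 100 = 500. Balances: investment=-150, escrow=750, taxes=500
Event 3 (deposit 350 to escrow): escrow: 750 + 350 = 1100. Balances: investment=-150, escrow=1100, taxes=500
Event 4 (deposit 300 to taxes): taxes: 500 + 300 = 800. Balances: investment=-150, escrow=1100, taxes=800

Final balance of escrow: 1100

Answer: 1100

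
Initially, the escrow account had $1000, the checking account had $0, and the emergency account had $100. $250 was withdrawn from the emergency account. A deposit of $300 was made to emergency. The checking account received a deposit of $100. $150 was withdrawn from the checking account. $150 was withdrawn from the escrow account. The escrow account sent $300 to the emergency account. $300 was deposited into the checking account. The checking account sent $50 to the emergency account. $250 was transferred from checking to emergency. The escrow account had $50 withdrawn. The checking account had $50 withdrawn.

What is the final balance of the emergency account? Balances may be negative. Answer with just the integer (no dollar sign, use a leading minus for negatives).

Answer: 750

Derivation:
Tracking account balances step by step:
Start: escrow=1000, checking=0, emergency=100
Event 1 (withdraw 250 from emergency): emergency: 100 - 250 = -150. Balances: escrow=1000, checking=0, emergency=-150
Event 2 (deposit 300 to emergency): emergency: -150 + 300 = 150. Balances: escrow=1000, checking=0, emergency=150
Event 3 (deposit 100 to checking): checking: 0 + 100 = 100. Balances: escrow=1000, checking=100, emergency=150
Event 4 (withdraw 150 from checking): checking: 100 - 150 = -50. Balances: escrow=1000, checking=-50, emergency=150
Event 5 (withdraw 150 from escrow): escrow: 1000 - 150 = 850. Balances: escrow=850, checking=-50, emergency=150
Event 6 (transfer 300 escrow -> emergency): escrow: 850 - 300 = 550, emergency: 150 + 300 = 450. Balances: escrow=550, checking=-50, emergency=450
Event 7 (deposit 300 to checking): checking: -50 + 300 = 250. Balances: escrow=550, checking=250, emergency=450
Event 8 (transfer 50 checking -> emergency): checking: 250 - 50 = 200, emergency: 450 + 50 = 500. Balances: escrow=550, checking=200, emergency=500
Event 9 (transfer 250 checking -> emergency): checking: 200 - 250 = -50, emergency: 500 + 250 = 750. Balances: escrow=550, checking=-50, emergency=750
Event 10 (withdraw 50 from escrow): escrow: 550 - 50 = 500. Balances: escrow=500, checking=-50, emergency=750
Event 11 (withdraw 50 from checking): checking: -50 - 50 = -100. Balances: escrow=500, checking=-100, emergency=750

Final balance of emergency: 750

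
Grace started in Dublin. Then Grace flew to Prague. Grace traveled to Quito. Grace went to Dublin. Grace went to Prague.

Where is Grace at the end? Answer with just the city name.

Tracking Grace's location:
Start: Grace is in Dublin.
After move 1: Dublin -> Prague. Grace is in Prague.
After move 2: Prague -> Quito. Grace is in Quito.
After move 3: Quito -> Dublin. Grace is in Dublin.
After move 4: Dublin -> Prague. Grace is in Prague.

Answer: Prague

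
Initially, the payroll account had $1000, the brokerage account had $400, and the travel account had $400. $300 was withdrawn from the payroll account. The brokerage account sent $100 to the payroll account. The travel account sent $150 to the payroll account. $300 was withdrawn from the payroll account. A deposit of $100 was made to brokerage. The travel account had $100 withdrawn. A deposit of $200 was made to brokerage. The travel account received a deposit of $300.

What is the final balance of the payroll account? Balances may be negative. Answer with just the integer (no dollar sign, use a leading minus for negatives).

Tracking account balances step by step:
Start: payroll=1000, brokerage=400, travel=400
Event 1 (withdraw 300 from payroll): payroll: 1000 - 300 = 700. Balances: payroll=700, brokerage=400, travel=400
Event 2 (transfer 100 brokerage -> payroll): brokerage: 400 - 100 = 300, payroll: 700 + 100 = 800. Balances: payroll=800, brokerage=300, travel=400
Event 3 (transfer 150 travel -> payroll): travel: 400 - 150 = 250, payroll: 800 + 150 = 950. Balances: payroll=950, brokerage=300, travel=250
Event 4 (withdraw 300 from payroll): payroll: 950 - 300 = 650. Balances: payroll=650, brokerage=300, travel=250
Event 5 (deposit 100 to brokerage): brokerage: 300 + 100 = 400. Balances: payroll=650, brokerage=400, travel=250
Event 6 (withdraw 100 from travel): travel: 250 - 100 = 150. Balances: payroll=650, brokerage=400, travel=150
Event 7 (deposit 200 to brokerage): brokerage: 400 + 200 = 600. Balances: payroll=650, brokerage=600, travel=150
Event 8 (deposit 300 to travel): travel: 150 + 300 = 450. Balances: payroll=650, brokerage=600, travel=450

Final balance of payroll: 650

Answer: 650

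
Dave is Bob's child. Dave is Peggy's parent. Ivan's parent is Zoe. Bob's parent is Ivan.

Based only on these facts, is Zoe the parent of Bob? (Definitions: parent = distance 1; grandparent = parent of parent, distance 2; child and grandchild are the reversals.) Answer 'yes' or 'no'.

Reconstructing the parent chain from the given facts:
  Zoe -> Ivan -> Bob -> Dave -> Peggy
(each arrow means 'parent of the next')
Positions in the chain (0 = top):
  position of Zoe: 0
  position of Ivan: 1
  position of Bob: 2
  position of Dave: 3
  position of Peggy: 4

Zoe is at position 0, Bob is at position 2; signed distance (j - i) = 2.
'parent' requires j - i = 1. Actual distance is 2, so the relation does NOT hold.

Answer: no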